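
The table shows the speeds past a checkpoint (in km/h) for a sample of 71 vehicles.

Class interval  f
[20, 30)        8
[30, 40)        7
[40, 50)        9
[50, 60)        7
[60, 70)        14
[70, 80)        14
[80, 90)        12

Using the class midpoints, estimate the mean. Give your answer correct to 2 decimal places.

Midpoints: 25, 35, 45, 55, 65, 75, 85
Σfm = 8×25 + 7×35 + 9×45 + 7×55 + 14×65 + 14×75 + 12×85 = 4215
n = Σf = 71
Mean = 4215 / 71 = 59.3662

59.37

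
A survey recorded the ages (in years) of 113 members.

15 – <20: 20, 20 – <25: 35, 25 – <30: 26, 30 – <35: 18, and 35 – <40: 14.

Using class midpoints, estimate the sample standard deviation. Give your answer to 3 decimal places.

Midpoints: 17.5, 22.5, 27.5, 32.5, 37.5
n = 113, Σfm = 2962.5, mean = 26.2168
Σfm² = 82206.25
Σf(m − x̄)² = Σfm² − (Σfm)²/n = 82206.25 − 2962.5²/113 = 4538.9381
Sample variance = 4538.9381 / 112 = 40.5262
Standard deviation = √40.5262 = 6.3660

6.366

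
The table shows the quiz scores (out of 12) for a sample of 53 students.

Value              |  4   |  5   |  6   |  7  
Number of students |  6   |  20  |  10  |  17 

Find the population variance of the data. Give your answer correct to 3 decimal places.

1.071

Values: 4, 5, 6, 7
n = 53, Σfx = 303, mean = 5.7170
Σfx² = 1789
Σf(x − x̄)² = Σfx² − (Σfx)²/n = 1789 − 303²/53 = 56.7547
Population variance = 56.7547 / 53 = 1.0708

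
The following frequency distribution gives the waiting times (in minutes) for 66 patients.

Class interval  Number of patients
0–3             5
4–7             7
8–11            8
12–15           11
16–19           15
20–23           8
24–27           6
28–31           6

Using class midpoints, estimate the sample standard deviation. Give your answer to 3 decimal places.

Midpoints: 1.5, 5.5, 9.5, 13.5, 17.5, 21.5, 25.5, 29.5
n = 66, Σfm = 1035, mean = 15.6818
Σfm² = 20364.5
Σf(m − x̄)² = Σfm² − (Σfm)²/n = 20364.5 − 1035²/66 = 4133.8182
Sample variance = 4133.8182 / 65 = 63.5972
Standard deviation = √63.5972 = 7.9748

7.975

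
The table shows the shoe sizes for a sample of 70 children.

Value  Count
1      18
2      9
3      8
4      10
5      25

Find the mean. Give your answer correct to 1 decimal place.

3.2

Values: 1, 2, 3, 4, 5
Σfx = 18×1 + 9×2 + 8×3 + 10×4 + 25×5 = 225
n = Σf = 70
Mean = 225 / 70 = 3.2143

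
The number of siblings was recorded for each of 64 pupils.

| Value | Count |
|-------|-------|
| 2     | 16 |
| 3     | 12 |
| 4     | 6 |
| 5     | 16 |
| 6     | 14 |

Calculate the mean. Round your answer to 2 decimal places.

4.00

Values: 2, 3, 4, 5, 6
Σfx = 16×2 + 12×3 + 6×4 + 16×5 + 14×6 = 256
n = Σf = 64
Mean = 256 / 64 = 4.0000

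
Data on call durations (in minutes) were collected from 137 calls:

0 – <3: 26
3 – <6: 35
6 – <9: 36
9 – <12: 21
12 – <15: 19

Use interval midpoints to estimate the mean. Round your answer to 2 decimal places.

Midpoints: 1.5, 4.5, 7.5, 10.5, 13.5
Σfm = 26×1.5 + 35×4.5 + 36×7.5 + 21×10.5 + 19×13.5 = 943.5
n = Σf = 137
Mean = 943.5 / 137 = 6.8869

6.89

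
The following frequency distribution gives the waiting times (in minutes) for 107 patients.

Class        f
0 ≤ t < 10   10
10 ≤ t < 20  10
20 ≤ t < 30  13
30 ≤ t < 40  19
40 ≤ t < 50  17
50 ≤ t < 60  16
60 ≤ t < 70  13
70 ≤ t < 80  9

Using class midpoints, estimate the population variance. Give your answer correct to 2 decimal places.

420.77

Midpoints: 5, 15, 25, 35, 45, 55, 65, 75
n = 107, Σfm = 4355, mean = 40.7009
Σfm² = 222275
Σf(m − x̄)² = Σfm² − (Σfm)²/n = 222275 − 4355²/107 = 45022.4299
Population variance = 45022.4299 / 107 = 420.7704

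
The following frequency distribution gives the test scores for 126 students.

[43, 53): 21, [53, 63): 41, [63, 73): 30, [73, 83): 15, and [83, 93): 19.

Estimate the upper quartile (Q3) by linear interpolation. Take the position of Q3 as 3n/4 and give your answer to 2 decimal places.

Cumulative frequencies: 21, 62, 92, 107, 126
n = 126; position = 3n/4 = 94.5.
This falls in the class [73, 83): L = 73, F = 92, f = 15, h = 10.
Upper quartile ≈ 73 + ((94.5 − 92) / 15) × 10 = 74.6667

74.67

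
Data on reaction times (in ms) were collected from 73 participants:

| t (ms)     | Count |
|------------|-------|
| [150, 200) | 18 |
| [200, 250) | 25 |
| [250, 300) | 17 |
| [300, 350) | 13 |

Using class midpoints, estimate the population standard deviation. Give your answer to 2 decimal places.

51.83

Midpoints: 175, 225, 275, 325
n = 73, Σfm = 17675, mean = 242.1233
Σfm² = 4475625
Σf(m − x̄)² = Σfm² − (Σfm)²/n = 4475625 − 17675²/73 = 196095.8904
Population variance = 196095.8904 / 73 = 2686.2451
Standard deviation = √2686.2451 = 51.8290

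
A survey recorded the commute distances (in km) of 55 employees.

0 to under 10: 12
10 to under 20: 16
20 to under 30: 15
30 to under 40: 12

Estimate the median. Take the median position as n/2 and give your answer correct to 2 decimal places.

Cumulative frequencies: 12, 28, 43, 55
n = 55; position = n/2 = 27.5.
This falls in the class 10 to under 20: L = 10, F = 12, f = 16, h = 10.
Median ≈ 10 + ((27.5 − 12) / 16) × 10 = 19.6875

19.69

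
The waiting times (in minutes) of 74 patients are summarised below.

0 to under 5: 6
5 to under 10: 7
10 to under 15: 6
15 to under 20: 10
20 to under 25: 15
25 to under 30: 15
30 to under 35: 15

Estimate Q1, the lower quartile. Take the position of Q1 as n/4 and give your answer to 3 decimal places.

14.583

Cumulative frequencies: 6, 13, 19, 29, 44, 59, 74
n = 74; position = n/4 = 18.5.
This falls in the class 10 to under 15: L = 10, F = 13, f = 6, h = 5.
Lower quartile ≈ 10 + ((18.5 − 13) / 6) × 5 = 14.5833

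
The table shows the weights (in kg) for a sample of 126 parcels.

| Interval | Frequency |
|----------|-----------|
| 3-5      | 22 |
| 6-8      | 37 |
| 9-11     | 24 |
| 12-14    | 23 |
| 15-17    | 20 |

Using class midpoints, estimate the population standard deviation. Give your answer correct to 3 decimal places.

4.013

Midpoints: 4, 7, 10, 13, 16
n = 126, Σfm = 1206, mean = 9.5714
Σfm² = 13572
Σf(m − x̄)² = Σfm² − (Σfm)²/n = 13572 − 1206²/126 = 2028.8571
Population variance = 2028.8571 / 126 = 16.1020
Standard deviation = √16.1020 = 4.0127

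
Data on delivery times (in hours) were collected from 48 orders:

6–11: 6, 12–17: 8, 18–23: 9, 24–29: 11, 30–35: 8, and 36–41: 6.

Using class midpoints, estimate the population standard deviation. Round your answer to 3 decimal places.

9.327

Midpoints: 8.5, 14.5, 20.5, 26.5, 32.5, 38.5
n = 48, Σfm = 1134, mean = 23.6250
Σfm² = 30966
Σf(m − x̄)² = Σfm² − (Σfm)²/n = 30966 − 1134²/48 = 4175.2500
Population variance = 4175.2500 / 48 = 86.9844
Standard deviation = √86.9844 = 9.3265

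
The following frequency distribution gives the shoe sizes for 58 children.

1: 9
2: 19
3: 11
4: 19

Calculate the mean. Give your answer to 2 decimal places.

2.69

Values: 1, 2, 3, 4
Σfx = 9×1 + 19×2 + 11×3 + 19×4 = 156
n = Σf = 58
Mean = 156 / 58 = 2.6897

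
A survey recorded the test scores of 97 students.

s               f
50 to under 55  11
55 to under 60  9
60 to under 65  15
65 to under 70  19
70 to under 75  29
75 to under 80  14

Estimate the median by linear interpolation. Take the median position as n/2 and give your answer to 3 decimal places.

Cumulative frequencies: 11, 20, 35, 54, 83, 97
n = 97; position = n/2 = 48.5.
This falls in the class 65 to under 70: L = 65, F = 35, f = 19, h = 5.
Median ≈ 65 + ((48.5 − 35) / 19) × 5 = 68.5526

68.553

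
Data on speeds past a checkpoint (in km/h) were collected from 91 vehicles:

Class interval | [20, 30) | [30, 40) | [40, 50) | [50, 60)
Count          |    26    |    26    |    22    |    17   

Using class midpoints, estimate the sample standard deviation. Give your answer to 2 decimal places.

Midpoints: 25, 35, 45, 55
n = 91, Σfm = 3485, mean = 38.2967
Σfm² = 144075
Σf(m − x̄)² = Σfm² − (Σfm)²/n = 144075 − 3485²/91 = 10610.9890
Sample variance = 10610.9890 / 90 = 117.8999
Standard deviation = √117.8999 = 10.8582

10.86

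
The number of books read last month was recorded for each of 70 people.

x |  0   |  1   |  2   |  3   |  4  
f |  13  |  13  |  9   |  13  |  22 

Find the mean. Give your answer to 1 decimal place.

Values: 0, 1, 2, 3, 4
Σfx = 13×0 + 13×1 + 9×2 + 13×3 + 22×4 = 158
n = Σf = 70
Mean = 158 / 70 = 2.2571

2.3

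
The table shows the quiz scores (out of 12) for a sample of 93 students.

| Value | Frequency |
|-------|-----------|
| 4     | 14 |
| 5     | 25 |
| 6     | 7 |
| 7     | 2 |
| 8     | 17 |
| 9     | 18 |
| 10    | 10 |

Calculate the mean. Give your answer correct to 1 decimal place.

Values: 4, 5, 6, 7, 8, 9, 10
Σfx = 14×4 + 25×5 + 7×6 + 2×7 + 17×8 + 18×9 + 10×10 = 635
n = Σf = 93
Mean = 635 / 93 = 6.8280

6.8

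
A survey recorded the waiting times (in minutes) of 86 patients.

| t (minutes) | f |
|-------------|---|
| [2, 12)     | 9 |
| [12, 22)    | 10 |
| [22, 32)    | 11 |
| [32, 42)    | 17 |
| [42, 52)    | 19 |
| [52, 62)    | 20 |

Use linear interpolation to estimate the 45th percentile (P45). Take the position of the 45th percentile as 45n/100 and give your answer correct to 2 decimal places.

37.12

Cumulative frequencies: 9, 19, 30, 47, 66, 86
n = 86; position = 45n/100 = 38.7.
This falls in the class [32, 42): L = 32, F = 30, f = 17, h = 10.
45th percentile ≈ 32 + ((38.7 − 30) / 17) × 10 = 37.1176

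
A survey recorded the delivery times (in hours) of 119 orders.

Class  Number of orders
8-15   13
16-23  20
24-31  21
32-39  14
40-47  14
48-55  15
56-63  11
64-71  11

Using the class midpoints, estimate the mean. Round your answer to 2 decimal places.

Midpoints: 11.5, 19.5, 27.5, 35.5, 43.5, 51.5, 59.5, 67.5
Σfm = 13×11.5 + 20×19.5 + 21×27.5 + 14×35.5 + 14×43.5 + 15×51.5 + 11×59.5 + 11×67.5 = 4392.5
n = Σf = 119
Mean = 4392.5 / 119 = 36.9118

36.91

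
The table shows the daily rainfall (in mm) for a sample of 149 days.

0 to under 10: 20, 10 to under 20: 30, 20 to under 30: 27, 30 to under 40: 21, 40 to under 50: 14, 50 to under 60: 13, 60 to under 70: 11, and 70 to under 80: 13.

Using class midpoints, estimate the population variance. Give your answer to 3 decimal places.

Midpoints: 5, 15, 25, 35, 45, 55, 65, 75
n = 149, Σfm = 4995, mean = 33.5235
Σfm² = 237125
Σf(m − x̄)² = Σfm² − (Σfm)²/n = 237125 − 4995²/149 = 69675.1678
Population variance = 69675.1678 / 149 = 467.6186

467.619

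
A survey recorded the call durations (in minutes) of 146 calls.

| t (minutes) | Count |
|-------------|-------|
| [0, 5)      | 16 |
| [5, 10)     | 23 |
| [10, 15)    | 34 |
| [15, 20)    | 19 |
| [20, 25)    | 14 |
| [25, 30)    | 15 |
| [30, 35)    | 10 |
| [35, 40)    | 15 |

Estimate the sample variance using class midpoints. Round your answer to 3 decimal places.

Midpoints: 2.5, 7.5, 12.5, 17.5, 22.5, 27.5, 32.5, 37.5
n = 146, Σfm = 2585, mean = 17.7055
Σfm² = 62612.5
Σf(m − x̄)² = Σfm² − (Σfm)²/n = 62612.5 − 2585²/146 = 16843.8356
Sample variance = 16843.8356 / 145 = 116.1644

116.164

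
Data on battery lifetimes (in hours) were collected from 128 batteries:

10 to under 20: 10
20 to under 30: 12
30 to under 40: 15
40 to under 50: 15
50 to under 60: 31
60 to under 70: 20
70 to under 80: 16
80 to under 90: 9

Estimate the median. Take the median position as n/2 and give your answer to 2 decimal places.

53.87

Cumulative frequencies: 10, 22, 37, 52, 83, 103, 119, 128
n = 128; position = n/2 = 64.
This falls in the class 50 to under 60: L = 50, F = 52, f = 31, h = 10.
Median ≈ 50 + ((64 − 52) / 31) × 10 = 53.8710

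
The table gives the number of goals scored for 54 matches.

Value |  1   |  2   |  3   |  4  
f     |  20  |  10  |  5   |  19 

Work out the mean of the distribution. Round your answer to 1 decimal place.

Values: 1, 2, 3, 4
Σfx = 20×1 + 10×2 + 5×3 + 19×4 = 131
n = Σf = 54
Mean = 131 / 54 = 2.4259

2.4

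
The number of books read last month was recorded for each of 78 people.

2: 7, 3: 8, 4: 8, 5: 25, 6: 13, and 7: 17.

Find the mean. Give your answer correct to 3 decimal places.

Values: 2, 3, 4, 5, 6, 7
Σfx = 7×2 + 8×3 + 8×4 + 25×5 + 13×6 + 17×7 = 392
n = Σf = 78
Mean = 392 / 78 = 5.0256

5.026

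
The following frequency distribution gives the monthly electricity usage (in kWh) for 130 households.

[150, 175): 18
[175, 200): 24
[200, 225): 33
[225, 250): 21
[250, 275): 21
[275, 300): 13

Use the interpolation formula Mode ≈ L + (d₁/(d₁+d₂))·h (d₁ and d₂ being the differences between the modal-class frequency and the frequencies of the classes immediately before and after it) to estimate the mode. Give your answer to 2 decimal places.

210.71

Modal class: [200, 225) (highest frequency 33).
d₁ = 33 − 24 = 9, d₂ = 33 − 21 = 12
Mode ≈ 200 + (9/(9+12)) × 25 = 200 + 10.7143 = 210.7143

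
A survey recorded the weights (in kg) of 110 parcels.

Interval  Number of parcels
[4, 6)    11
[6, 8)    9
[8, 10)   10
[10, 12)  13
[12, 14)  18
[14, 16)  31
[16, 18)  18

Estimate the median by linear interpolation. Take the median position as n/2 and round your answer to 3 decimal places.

13.333

Cumulative frequencies: 11, 20, 30, 43, 61, 92, 110
n = 110; position = n/2 = 55.
This falls in the class [12, 14): L = 12, F = 43, f = 18, h = 2.
Median ≈ 12 + ((55 − 43) / 18) × 2 = 13.3333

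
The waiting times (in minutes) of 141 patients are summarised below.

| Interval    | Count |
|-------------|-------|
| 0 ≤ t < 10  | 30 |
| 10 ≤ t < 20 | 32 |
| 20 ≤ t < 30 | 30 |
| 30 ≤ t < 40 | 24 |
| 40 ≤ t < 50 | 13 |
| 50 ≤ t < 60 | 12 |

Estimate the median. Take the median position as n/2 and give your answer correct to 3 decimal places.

22.833

Cumulative frequencies: 30, 62, 92, 116, 129, 141
n = 141; position = n/2 = 70.5.
This falls in the class 20 ≤ t < 30: L = 20, F = 62, f = 30, h = 10.
Median ≈ 20 + ((70.5 − 62) / 30) × 10 = 22.8333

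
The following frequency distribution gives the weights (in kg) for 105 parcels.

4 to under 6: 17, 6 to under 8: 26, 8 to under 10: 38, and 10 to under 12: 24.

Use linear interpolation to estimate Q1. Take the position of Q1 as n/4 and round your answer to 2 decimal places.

6.71

Cumulative frequencies: 17, 43, 81, 105
n = 105; position = n/4 = 26.25.
This falls in the class 6 to under 8: L = 6, F = 17, f = 26, h = 2.
Lower quartile ≈ 6 + ((26.25 − 17) / 26) × 2 = 6.7115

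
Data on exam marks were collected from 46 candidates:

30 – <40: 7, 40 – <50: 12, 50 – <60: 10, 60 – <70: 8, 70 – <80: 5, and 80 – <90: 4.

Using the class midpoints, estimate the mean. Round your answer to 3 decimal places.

55.870

Midpoints: 35, 45, 55, 65, 75, 85
Σfm = 7×35 + 12×45 + 10×55 + 8×65 + 5×75 + 4×85 = 2570
n = Σf = 46
Mean = 2570 / 46 = 55.8696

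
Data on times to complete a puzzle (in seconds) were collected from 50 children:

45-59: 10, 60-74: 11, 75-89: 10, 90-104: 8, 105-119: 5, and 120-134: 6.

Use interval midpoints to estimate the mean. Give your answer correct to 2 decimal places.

83.50

Midpoints: 52, 67, 82, 97, 112, 127
Σfm = 10×52 + 11×67 + 10×82 + 8×97 + 5×112 + 6×127 = 4175
n = Σf = 50
Mean = 4175 / 50 = 83.5000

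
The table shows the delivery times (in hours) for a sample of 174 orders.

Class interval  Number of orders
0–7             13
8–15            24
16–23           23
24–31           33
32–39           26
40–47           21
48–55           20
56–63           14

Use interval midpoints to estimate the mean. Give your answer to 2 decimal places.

30.90

Midpoints: 3.5, 11.5, 19.5, 27.5, 35.5, 43.5, 51.5, 59.5
Σfm = 13×3.5 + 24×11.5 + 23×19.5 + 33×27.5 + 26×35.5 + 21×43.5 + 20×51.5 + 14×59.5 = 5377
n = Σf = 174
Mean = 5377 / 174 = 30.9023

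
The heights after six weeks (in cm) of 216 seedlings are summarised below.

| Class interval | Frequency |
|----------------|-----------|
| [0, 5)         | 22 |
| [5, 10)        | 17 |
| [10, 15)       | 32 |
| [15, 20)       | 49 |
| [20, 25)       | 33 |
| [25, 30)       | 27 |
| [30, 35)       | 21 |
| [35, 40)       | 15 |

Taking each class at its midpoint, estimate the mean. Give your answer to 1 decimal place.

19.3

Midpoints: 2.5, 7.5, 12.5, 17.5, 22.5, 27.5, 32.5, 37.5
Σfm = 22×2.5 + 17×7.5 + 32×12.5 + 49×17.5 + 33×22.5 + 27×27.5 + 21×32.5 + 15×37.5 = 4170
n = Σf = 216
Mean = 4170 / 216 = 19.3056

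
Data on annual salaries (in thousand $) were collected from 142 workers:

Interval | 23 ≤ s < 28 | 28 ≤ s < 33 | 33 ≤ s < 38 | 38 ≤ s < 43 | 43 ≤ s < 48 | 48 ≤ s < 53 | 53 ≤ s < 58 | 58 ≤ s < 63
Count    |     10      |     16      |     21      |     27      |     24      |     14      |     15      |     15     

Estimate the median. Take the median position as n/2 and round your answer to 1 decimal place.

42.4

Cumulative frequencies: 10, 26, 47, 74, 98, 112, 127, 142
n = 142; position = n/2 = 71.
This falls in the class 38 ≤ s < 43: L = 38, F = 47, f = 27, h = 5.
Median ≈ 38 + ((71 − 47) / 27) × 5 = 42.4444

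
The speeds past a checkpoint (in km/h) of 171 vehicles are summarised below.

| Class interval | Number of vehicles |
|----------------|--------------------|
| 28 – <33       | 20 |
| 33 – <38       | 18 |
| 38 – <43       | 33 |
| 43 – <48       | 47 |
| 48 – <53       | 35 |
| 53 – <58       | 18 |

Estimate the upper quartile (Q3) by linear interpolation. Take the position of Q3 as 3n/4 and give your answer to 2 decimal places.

Cumulative frequencies: 20, 38, 71, 118, 153, 171
n = 171; position = 3n/4 = 128.25.
This falls in the class 48 – <53: L = 48, F = 118, f = 35, h = 5.
Upper quartile ≈ 48 + ((128.25 − 118) / 35) × 5 = 49.4643

49.46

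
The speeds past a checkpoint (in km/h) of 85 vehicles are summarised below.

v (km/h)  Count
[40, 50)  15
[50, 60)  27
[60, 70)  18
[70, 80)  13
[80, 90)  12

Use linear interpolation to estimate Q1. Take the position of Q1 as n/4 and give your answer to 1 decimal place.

52.3

Cumulative frequencies: 15, 42, 60, 73, 85
n = 85; position = n/4 = 21.25.
This falls in the class [50, 60): L = 50, F = 15, f = 27, h = 10.
Lower quartile ≈ 50 + ((21.25 − 15) / 27) × 10 = 52.3148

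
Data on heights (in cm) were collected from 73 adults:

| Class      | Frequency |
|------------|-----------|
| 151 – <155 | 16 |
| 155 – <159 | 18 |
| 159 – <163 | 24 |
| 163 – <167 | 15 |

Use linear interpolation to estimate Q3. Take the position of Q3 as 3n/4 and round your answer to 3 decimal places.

Cumulative frequencies: 16, 34, 58, 73
n = 73; position = 3n/4 = 54.75.
This falls in the class 159 – <163: L = 159, F = 34, f = 24, h = 4.
Upper quartile ≈ 159 + ((54.75 − 34) / 24) × 4 = 162.4583

162.458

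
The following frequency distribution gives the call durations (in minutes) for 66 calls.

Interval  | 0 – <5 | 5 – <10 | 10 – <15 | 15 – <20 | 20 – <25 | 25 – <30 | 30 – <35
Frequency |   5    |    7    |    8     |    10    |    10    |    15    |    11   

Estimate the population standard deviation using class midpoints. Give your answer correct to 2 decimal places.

Midpoints: 2.5, 7.5, 12.5, 17.5, 22.5, 27.5, 32.5
n = 66, Σfm = 1335, mean = 20.2273
Σfm² = 32762.5
Σf(m − x̄)² = Σfm² − (Σfm)²/n = 32762.5 − 1335²/66 = 5759.0909
Population variance = 5759.0909 / 66 = 87.2590
Standard deviation = √87.2590 = 9.3413

9.34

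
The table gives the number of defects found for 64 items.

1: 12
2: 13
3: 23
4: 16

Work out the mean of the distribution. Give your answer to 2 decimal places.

Values: 1, 2, 3, 4
Σfx = 12×1 + 13×2 + 23×3 + 16×4 = 171
n = Σf = 64
Mean = 171 / 64 = 2.6719

2.67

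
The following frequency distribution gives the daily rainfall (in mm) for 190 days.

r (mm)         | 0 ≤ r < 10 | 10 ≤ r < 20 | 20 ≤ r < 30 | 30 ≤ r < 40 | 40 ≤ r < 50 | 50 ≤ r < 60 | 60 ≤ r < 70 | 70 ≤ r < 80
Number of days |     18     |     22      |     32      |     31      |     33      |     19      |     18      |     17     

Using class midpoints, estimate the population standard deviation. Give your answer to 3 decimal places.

Midpoints: 5, 15, 25, 35, 45, 55, 65, 75
n = 190, Σfm = 7280, mean = 38.3158
Σfm² = 359350
Σf(m − x̄)² = Σfm² − (Σfm)²/n = 359350 − 7280²/190 = 80411.0526
Population variance = 80411.0526 / 190 = 423.2161
Standard deviation = √423.2161 = 20.5722

20.572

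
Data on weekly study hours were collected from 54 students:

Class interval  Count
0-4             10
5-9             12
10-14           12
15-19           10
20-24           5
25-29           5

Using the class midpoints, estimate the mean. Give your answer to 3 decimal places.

Midpoints: 2, 7, 12, 17, 22, 27
Σfm = 10×2 + 12×7 + 12×12 + 10×17 + 5×22 + 5×27 = 663
n = Σf = 54
Mean = 663 / 54 = 12.2778

12.278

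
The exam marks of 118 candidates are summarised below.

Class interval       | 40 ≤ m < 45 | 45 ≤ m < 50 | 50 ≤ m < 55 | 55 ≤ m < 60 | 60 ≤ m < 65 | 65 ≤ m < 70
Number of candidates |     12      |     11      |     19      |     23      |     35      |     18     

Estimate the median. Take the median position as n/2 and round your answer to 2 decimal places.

Cumulative frequencies: 12, 23, 42, 65, 100, 118
n = 118; position = n/2 = 59.
This falls in the class 55 ≤ m < 60: L = 55, F = 42, f = 23, h = 5.
Median ≈ 55 + ((59 − 42) / 23) × 5 = 58.6957

58.70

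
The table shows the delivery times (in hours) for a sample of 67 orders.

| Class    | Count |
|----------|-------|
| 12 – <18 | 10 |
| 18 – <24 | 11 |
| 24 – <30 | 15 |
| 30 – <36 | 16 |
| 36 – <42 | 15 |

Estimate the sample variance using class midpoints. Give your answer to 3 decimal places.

67.441

Midpoints: 15, 21, 27, 33, 39
n = 67, Σfm = 1899, mean = 28.3433
Σfm² = 58275
Σf(m − x̄)² = Σfm² − (Σfm)²/n = 58275 − 1899²/67 = 4451.1045
Sample variance = 4451.1045 / 66 = 67.4410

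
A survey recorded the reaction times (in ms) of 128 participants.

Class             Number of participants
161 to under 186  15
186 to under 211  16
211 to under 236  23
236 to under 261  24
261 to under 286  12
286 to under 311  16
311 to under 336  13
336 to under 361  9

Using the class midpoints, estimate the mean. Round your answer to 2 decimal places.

Midpoints: 173.5, 198.5, 223.5, 248.5, 273.5, 298.5, 323.5, 348.5
Σfm = 15×173.5 + 16×198.5 + 23×223.5 + 24×248.5 + 12×273.5 + 16×298.5 + 13×323.5 + 9×348.5 = 32283
n = Σf = 128
Mean = 32283 / 128 = 252.2109

252.21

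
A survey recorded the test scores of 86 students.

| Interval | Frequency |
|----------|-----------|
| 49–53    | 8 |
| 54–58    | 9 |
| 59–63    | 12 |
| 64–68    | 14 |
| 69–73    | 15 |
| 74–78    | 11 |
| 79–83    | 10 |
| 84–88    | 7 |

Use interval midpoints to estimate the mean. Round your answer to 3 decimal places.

Midpoints: 51, 56, 61, 66, 71, 76, 81, 86
Σfm = 8×51 + 9×56 + 12×61 + 14×66 + 15×71 + 11×76 + 10×81 + 7×86 = 5881
n = Σf = 86
Mean = 5881 / 86 = 68.3837

68.384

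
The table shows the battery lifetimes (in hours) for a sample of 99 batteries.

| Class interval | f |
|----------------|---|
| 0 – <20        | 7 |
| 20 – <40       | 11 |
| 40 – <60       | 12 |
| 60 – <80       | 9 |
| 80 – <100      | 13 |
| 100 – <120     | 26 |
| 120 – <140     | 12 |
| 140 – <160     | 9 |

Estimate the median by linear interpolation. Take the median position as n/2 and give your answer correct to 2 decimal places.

96.15

Cumulative frequencies: 7, 18, 30, 39, 52, 78, 90, 99
n = 99; position = n/2 = 49.5.
This falls in the class 80 – <100: L = 80, F = 39, f = 13, h = 20.
Median ≈ 80 + ((49.5 − 39) / 13) × 20 = 96.1538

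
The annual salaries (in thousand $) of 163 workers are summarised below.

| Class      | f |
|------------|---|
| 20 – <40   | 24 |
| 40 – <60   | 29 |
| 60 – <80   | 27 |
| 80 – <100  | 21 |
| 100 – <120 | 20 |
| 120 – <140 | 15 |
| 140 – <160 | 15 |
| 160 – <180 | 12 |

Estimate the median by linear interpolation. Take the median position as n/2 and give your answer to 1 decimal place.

81.4

Cumulative frequencies: 24, 53, 80, 101, 121, 136, 151, 163
n = 163; position = n/2 = 81.5.
This falls in the class 80 – <100: L = 80, F = 80, f = 21, h = 20.
Median ≈ 80 + ((81.5 − 80) / 21) × 20 = 81.4286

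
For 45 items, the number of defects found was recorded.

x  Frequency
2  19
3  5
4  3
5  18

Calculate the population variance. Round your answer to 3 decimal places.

1.891

Values: 2, 3, 4, 5
n = 45, Σfx = 155, mean = 3.4444
Σfx² = 619
Σf(x − x̄)² = Σfx² − (Σfx)²/n = 619 − 155²/45 = 85.1111
Population variance = 85.1111 / 45 = 1.8914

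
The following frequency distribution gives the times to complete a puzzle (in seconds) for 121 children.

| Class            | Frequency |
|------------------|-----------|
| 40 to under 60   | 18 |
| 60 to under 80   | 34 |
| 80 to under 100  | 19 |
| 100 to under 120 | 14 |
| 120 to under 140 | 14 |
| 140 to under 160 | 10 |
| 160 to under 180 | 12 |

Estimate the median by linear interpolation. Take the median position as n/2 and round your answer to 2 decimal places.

88.95

Cumulative frequencies: 18, 52, 71, 85, 99, 109, 121
n = 121; position = n/2 = 60.5.
This falls in the class 80 to under 100: L = 80, F = 52, f = 19, h = 20.
Median ≈ 80 + ((60.5 − 52) / 19) × 20 = 88.9474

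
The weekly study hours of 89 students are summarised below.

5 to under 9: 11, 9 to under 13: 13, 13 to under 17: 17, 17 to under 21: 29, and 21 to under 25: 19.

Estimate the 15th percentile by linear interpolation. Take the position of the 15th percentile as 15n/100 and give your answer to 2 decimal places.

9.72

Cumulative frequencies: 11, 24, 41, 70, 89
n = 89; position = 15n/100 = 13.35.
This falls in the class 9 to under 13: L = 9, F = 11, f = 13, h = 4.
15th percentile ≈ 9 + ((13.35 − 11) / 13) × 4 = 9.7231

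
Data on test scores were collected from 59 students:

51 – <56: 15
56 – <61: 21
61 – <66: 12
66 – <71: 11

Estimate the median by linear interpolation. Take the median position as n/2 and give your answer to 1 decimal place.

Cumulative frequencies: 15, 36, 48, 59
n = 59; position = n/2 = 29.5.
This falls in the class 56 – <61: L = 56, F = 15, f = 21, h = 5.
Median ≈ 56 + ((29.5 − 15) / 21) × 5 = 59.4524

59.5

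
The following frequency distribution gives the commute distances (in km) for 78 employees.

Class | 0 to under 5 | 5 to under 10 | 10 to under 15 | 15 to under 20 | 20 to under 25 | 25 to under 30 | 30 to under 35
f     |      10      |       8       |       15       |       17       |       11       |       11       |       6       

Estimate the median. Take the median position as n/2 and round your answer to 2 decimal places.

Cumulative frequencies: 10, 18, 33, 50, 61, 72, 78
n = 78; position = n/2 = 39.
This falls in the class 15 to under 20: L = 15, F = 33, f = 17, h = 5.
Median ≈ 15 + ((39 − 33) / 17) × 5 = 16.7647

16.76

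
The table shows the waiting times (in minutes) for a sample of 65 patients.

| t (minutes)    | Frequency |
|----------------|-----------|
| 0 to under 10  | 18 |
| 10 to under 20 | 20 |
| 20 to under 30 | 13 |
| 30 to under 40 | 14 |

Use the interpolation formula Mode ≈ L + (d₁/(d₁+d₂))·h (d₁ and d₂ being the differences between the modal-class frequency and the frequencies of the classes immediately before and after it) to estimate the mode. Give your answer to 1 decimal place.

Modal class: 10 to under 20 (highest frequency 20).
d₁ = 20 − 18 = 2, d₂ = 20 − 13 = 7
Mode ≈ 10 + (2/(2+7)) × 10 = 10 + 2.2222 = 12.2222

12.2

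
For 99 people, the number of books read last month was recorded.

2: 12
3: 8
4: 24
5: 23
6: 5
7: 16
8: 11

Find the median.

Cumulative frequencies: 12, 20, 44, 67, 72, 88, 99
n = 99, so the median is the value in position (n+1)/2 = 50.
Position 50 falls at value 5.

5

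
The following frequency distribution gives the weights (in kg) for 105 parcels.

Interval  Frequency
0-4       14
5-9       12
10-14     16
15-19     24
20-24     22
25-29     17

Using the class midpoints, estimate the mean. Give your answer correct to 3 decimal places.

Midpoints: 2, 7, 12, 17, 22, 27
Σfm = 14×2 + 12×7 + 16×12 + 24×17 + 22×22 + 17×27 = 1655
n = Σf = 105
Mean = 1655 / 105 = 15.7619

15.762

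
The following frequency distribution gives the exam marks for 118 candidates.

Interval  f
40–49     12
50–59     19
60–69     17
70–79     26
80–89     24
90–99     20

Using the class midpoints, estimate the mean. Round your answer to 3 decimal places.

Midpoints: 44.5, 54.5, 64.5, 74.5, 84.5, 94.5
Σfm = 12×44.5 + 19×54.5 + 17×64.5 + 26×74.5 + 24×84.5 + 20×94.5 = 8521
n = Σf = 118
Mean = 8521 / 118 = 72.2119

72.212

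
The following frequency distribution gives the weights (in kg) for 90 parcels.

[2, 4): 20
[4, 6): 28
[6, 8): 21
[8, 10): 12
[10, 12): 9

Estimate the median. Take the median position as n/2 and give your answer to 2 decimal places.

Cumulative frequencies: 20, 48, 69, 81, 90
n = 90; position = n/2 = 45.
This falls in the class [4, 6): L = 4, F = 20, f = 28, h = 2.
Median ≈ 4 + ((45 − 20) / 28) × 2 = 5.7857

5.79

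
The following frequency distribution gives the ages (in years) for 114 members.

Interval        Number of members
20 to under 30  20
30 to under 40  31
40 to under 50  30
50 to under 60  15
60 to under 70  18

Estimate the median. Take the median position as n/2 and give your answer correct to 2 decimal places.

Cumulative frequencies: 20, 51, 81, 96, 114
n = 114; position = n/2 = 57.
This falls in the class 40 to under 50: L = 40, F = 51, f = 30, h = 10.
Median ≈ 40 + ((57 − 51) / 30) × 10 = 42.0000

42.00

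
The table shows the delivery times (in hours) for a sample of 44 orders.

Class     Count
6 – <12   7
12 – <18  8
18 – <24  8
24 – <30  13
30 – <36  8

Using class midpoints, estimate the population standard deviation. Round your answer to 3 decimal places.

Midpoints: 9, 15, 21, 27, 33
n = 44, Σfm = 966, mean = 21.9545
Σfm² = 24084
Σf(m − x̄)² = Σfm² − (Σfm)²/n = 24084 − 966²/44 = 2875.9091
Population variance = 2875.9091 / 44 = 65.3616
Standard deviation = √65.3616 = 8.0847

8.085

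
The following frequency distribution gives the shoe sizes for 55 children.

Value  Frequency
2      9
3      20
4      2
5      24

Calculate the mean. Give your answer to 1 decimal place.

3.7

Values: 2, 3, 4, 5
Σfx = 9×2 + 20×3 + 2×4 + 24×5 = 206
n = Σf = 55
Mean = 206 / 55 = 3.7455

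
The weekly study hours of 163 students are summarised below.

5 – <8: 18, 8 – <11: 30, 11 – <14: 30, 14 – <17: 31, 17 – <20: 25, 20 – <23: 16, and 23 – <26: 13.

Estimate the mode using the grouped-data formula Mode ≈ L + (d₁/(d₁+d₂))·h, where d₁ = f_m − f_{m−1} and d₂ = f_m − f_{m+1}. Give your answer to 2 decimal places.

Modal class: 14 – <17 (highest frequency 31).
d₁ = 31 − 30 = 1, d₂ = 31 − 25 = 6
Mode ≈ 14 + (1/(1+6)) × 3 = 14 + 0.4286 = 14.4286

14.43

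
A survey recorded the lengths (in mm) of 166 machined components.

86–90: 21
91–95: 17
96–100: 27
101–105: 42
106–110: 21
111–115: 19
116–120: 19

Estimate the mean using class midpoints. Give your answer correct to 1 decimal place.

Midpoints: 88, 93, 98, 103, 108, 113, 118
Σfm = 21×88 + 17×93 + 27×98 + 42×103 + 21×108 + 19×113 + 19×118 = 17058
n = Σf = 166
Mean = 17058 / 166 = 102.7590

102.8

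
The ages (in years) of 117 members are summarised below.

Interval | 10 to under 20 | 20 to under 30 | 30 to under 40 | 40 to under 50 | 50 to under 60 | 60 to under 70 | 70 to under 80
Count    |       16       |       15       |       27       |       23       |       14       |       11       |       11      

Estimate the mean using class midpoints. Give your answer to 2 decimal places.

Midpoints: 15, 25, 35, 45, 55, 65, 75
Σfm = 16×15 + 15×25 + 27×35 + 23×45 + 14×55 + 11×65 + 11×75 = 4905
n = Σf = 117
Mean = 4905 / 117 = 41.9231

41.92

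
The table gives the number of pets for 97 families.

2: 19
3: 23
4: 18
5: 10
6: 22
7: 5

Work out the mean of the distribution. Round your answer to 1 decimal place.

Values: 2, 3, 4, 5, 6, 7
Σfx = 19×2 + 23×3 + 18×4 + 10×5 + 22×6 + 5×7 = 396
n = Σf = 97
Mean = 396 / 97 = 4.0825

4.1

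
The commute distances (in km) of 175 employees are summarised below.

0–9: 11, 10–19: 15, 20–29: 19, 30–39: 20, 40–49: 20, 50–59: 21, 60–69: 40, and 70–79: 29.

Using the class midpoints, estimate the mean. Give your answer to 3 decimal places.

46.843

Midpoints: 4.5, 14.5, 24.5, 34.5, 44.5, 54.5, 64.5, 74.5
Σfm = 11×4.5 + 15×14.5 + 19×24.5 + 20×34.5 + 20×44.5 + 21×54.5 + 40×64.5 + 29×74.5 = 8197.5
n = Σf = 175
Mean = 8197.5 / 175 = 46.8429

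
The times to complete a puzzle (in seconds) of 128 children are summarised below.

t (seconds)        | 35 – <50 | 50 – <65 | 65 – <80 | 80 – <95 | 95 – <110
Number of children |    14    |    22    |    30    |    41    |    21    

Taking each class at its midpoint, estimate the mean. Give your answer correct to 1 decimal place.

76.4

Midpoints: 42.5, 57.5, 72.5, 87.5, 102.5
Σfm = 14×42.5 + 22×57.5 + 30×72.5 + 41×87.5 + 21×102.5 = 9775
n = Σf = 128
Mean = 9775 / 128 = 76.3672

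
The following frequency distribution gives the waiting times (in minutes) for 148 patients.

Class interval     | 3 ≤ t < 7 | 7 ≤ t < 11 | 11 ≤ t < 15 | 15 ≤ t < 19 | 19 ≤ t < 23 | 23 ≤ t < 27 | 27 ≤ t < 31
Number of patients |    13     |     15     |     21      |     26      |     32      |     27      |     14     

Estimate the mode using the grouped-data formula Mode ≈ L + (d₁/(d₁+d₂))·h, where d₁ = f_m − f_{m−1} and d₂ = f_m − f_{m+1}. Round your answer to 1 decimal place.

21.2

Modal class: 19 ≤ t < 23 (highest frequency 32).
d₁ = 32 − 26 = 6, d₂ = 32 − 27 = 5
Mode ≈ 19 + (6/(6+5)) × 4 = 19 + 2.1818 = 21.1818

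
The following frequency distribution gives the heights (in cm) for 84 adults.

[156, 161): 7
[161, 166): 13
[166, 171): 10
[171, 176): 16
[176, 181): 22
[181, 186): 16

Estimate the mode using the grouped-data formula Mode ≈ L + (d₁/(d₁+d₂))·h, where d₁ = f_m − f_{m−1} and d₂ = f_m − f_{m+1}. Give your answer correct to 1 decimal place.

178.5

Modal class: [176, 181) (highest frequency 22).
d₁ = 22 − 16 = 6, d₂ = 22 − 16 = 6
Mode ≈ 176 + (6/(6+6)) × 5 = 176 + 2.5000 = 178.5000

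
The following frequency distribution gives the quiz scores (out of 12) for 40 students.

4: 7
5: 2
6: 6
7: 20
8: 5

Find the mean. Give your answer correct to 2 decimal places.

6.35

Values: 4, 5, 6, 7, 8
Σfx = 7×4 + 2×5 + 6×6 + 20×7 + 5×8 = 254
n = Σf = 40
Mean = 254 / 40 = 6.3500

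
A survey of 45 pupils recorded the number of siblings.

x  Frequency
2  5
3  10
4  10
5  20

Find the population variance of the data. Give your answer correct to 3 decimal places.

Values: 2, 3, 4, 5
n = 45, Σfx = 180, mean = 4.0000
Σfx² = 770
Σf(x − x̄)² = Σfx² − (Σfx)²/n = 770 − 180²/45 = 50.0000
Population variance = 50.0000 / 45 = 1.1111

1.111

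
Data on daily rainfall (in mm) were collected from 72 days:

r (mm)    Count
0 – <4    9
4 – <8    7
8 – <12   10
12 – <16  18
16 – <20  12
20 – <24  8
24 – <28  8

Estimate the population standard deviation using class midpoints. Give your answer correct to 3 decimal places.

7.226

Midpoints: 2, 6, 10, 14, 18, 22, 26
n = 72, Σfm = 1012, mean = 14.0556
Σfm² = 17984
Σf(m − x̄)² = Σfm² − (Σfm)²/n = 17984 − 1012²/72 = 3759.7778
Population variance = 3759.7778 / 72 = 52.2191
Standard deviation = √52.2191 = 7.2263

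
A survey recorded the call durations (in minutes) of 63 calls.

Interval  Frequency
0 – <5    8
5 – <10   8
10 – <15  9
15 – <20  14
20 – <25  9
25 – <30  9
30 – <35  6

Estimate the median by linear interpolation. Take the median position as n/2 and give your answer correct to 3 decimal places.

Cumulative frequencies: 8, 16, 25, 39, 48, 57, 63
n = 63; position = n/2 = 31.5.
This falls in the class 15 – <20: L = 15, F = 25, f = 14, h = 5.
Median ≈ 15 + ((31.5 − 25) / 14) × 5 = 17.3214

17.321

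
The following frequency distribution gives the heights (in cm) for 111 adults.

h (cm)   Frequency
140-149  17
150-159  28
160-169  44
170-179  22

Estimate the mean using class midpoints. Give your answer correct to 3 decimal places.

160.896

Midpoints: 144.5, 154.5, 164.5, 174.5
Σfm = 17×144.5 + 28×154.5 + 44×164.5 + 22×174.5 = 17859.5
n = Σf = 111
Mean = 17859.5 / 111 = 160.8964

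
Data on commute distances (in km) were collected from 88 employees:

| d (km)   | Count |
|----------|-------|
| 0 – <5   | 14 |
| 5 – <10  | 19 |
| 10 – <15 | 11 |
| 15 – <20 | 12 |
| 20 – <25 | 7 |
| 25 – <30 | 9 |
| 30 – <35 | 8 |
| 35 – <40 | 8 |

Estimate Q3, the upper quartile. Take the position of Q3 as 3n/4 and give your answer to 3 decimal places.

26.667

Cumulative frequencies: 14, 33, 44, 56, 63, 72, 80, 88
n = 88; position = 3n/4 = 66.
This falls in the class 25 – <30: L = 25, F = 63, f = 9, h = 5.
Upper quartile ≈ 25 + ((66 − 63) / 9) × 5 = 26.6667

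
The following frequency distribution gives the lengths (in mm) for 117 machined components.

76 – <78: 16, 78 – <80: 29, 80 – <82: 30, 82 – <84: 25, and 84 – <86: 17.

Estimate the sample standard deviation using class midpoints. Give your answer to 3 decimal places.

2.532

Midpoints: 77, 79, 81, 83, 85
n = 117, Σfm = 9473, mean = 80.9658
Σfm² = 767733
Σf(m − x̄)² = Σfm² − (Σfm)²/n = 767733 − 9473²/117 = 743.8632
Sample variance = 743.8632 / 116 = 6.4126
Standard deviation = √6.4126 = 2.5323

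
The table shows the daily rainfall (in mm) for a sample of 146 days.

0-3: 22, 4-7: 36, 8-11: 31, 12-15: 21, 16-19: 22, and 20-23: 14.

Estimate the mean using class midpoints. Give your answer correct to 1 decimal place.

Midpoints: 1.5, 5.5, 9.5, 13.5, 17.5, 21.5
Σfm = 22×1.5 + 36×5.5 + 31×9.5 + 21×13.5 + 22×17.5 + 14×21.5 = 1495
n = Σf = 146
Mean = 1495 / 146 = 10.2397

10.2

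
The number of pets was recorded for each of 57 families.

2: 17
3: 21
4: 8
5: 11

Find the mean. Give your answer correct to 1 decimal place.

Values: 2, 3, 4, 5
Σfx = 17×2 + 21×3 + 8×4 + 11×5 = 184
n = Σf = 57
Mean = 184 / 57 = 3.2281

3.2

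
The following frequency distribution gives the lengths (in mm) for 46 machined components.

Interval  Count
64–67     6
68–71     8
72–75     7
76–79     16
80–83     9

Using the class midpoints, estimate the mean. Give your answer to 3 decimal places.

Midpoints: 65.5, 69.5, 73.5, 77.5, 81.5
Σfm = 6×65.5 + 8×69.5 + 7×73.5 + 16×77.5 + 9×81.5 = 3437
n = Σf = 46
Mean = 3437 / 46 = 74.7174

74.717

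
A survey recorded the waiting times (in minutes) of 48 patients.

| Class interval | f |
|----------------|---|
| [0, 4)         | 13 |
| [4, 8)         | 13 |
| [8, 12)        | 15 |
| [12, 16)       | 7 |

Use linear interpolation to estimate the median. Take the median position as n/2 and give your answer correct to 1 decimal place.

7.4

Cumulative frequencies: 13, 26, 41, 48
n = 48; position = n/2 = 24.
This falls in the class [4, 8): L = 4, F = 13, f = 13, h = 4.
Median ≈ 4 + ((24 − 13) / 13) × 4 = 7.3846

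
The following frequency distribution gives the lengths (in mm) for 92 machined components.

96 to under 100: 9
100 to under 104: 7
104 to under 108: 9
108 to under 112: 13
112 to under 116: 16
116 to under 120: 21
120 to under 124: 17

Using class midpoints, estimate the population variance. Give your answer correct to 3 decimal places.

57.941

Midpoints: 98, 102, 106, 110, 114, 118, 122
n = 92, Σfm = 10356, mean = 112.5652
Σfm² = 1171056
Σf(m − x̄)² = Σfm² − (Σfm)²/n = 1171056 − 10356²/92 = 5330.6087
Population variance = 5330.6087 / 92 = 57.9414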